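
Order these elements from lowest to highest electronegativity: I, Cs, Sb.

Cs, Sb, I

Sb is in period 5, group 15; I is in period 5, group 17; Cs is in period 6, group 1.
EN rises left→right (higher Z_eff, smaller atoms) and falls top→bottom (larger, more shielded atoms).
Neither a single period nor a single group — weigh both effects.
Sb > Cs: both effects reinforce here, so Sb is clearly the higher of the two.
I > Sb: I lies to the right of Sb in period 5, so the across-period effect alone puts I higher.
Tabulated electronegativity (Pauling): Sb 2.05, I 2.66, Cs 0.79.
So from lowest to highest: Cs < Sb < I.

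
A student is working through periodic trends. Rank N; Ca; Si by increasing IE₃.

Si < N < Ca

The third ionization energy removes an electron from the +2 ion. For each element: N²⁺ still has 3 valence electrons; Ca²⁺ is the bare [Ar] core; Si²⁺ still has 2 valence electrons.
Core electrons are held far more tightly than valence electrons, so Ca tops the IE_3 order.
Valence configurations: N²⁺ [He]2s²2p¹, Si²⁺ [Ne]3s².
Approximate IE_3 values (kJ/mol): N 4578, Ca 4912, Si 3232.
Hence IE_3: Si < N < Ca.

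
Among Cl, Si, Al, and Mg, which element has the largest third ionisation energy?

Mg

IE_3 is the cost of taking one more electron from the +2 cation: Cl²⁺ still has 5 valence electrons; Si²⁺ still has 2 valence electrons; Al²⁺ still has 1 valence electron; Mg²⁺ is the bare [Ne] core.
Breaking into a closed-shell core is much more expensive than removing a leftover valence electron — Mg has the largest IE_3 here.
Valence configurations: Cl²⁺ [Ne]3s²3p³, Si²⁺ [Ne]3s², Al²⁺ [Ne]3s¹.
Tabulated IE_3 (kJ/mol): Cl 3822, Si 3232, Al 2745, Mg 7733.
So the third ionization energies run Al < Si < Cl < Mg.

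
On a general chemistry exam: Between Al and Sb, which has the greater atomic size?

Sb

Moving right in a period, electrons are added to the same shell under a stronger nuclear pull, so atoms get smaller; moving down, a new shell is opened and atoms get larger.
These span different periods and groups, so the two trends combine.
Sb > Al: the two effects oppose for this pair; the down-group effect wins (140 vs 126 pm).
Tabulated atomic radius (pm): Al 126, Sb 140.
So Sb has the greater atomic size (Sb > Al).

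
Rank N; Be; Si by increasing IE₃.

After 2 electrons have been removed, what remains? N²⁺ still has 3 valence electrons; Be²⁺ is the bare [He] core; Si²⁺ still has 2 valence electrons.
Breaking into a closed-shell core is much more expensive than removing a leftover valence electron — Be has the largest IE_3 here.
Valence configurations: N²⁺ [He]2s²2p¹, Si²⁺ [Ne]3s².
Tabulated IE_3 (kJ/mol): N 4578, Be 14849, Si 3232.
Putting it together, IE_3: Si < N < Be.

Si < N < Be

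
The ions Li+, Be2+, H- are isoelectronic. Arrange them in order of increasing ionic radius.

Be2+ < Li+ < H-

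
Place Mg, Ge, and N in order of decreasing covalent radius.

Mg, Ge, N

N is in period 2, group 15; Mg is in period 3, group 2; Ge is in period 4, group 14.
Radius decreases left→right (rising Z_eff, same n) and increases top→bottom (higher n).
These span different periods and groups, so the two trends combine.
Ge > N: relative to N, both the across-period and down-group shifts push Ge's atomic radius up.
Mg > Ge: the two effects oppose for this pair; the across-period effect wins (139 vs 121 pm).
For reference (pm): N 71, Mg 139, Ge 121.
So from largest to smallest: Mg > Ge > N.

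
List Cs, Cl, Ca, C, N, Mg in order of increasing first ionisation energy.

First ionization energy rises across a period (greater Z_eff holds electrons more tightly) and falls down a group (valence electrons are farther from the nucleus).
These span different periods and groups, so the two trends combine.
Ca > Cs: both effects reinforce here, so Ca is clearly the higher of the two.
Mg > Ca: they share group 2; the group trend gives Mg the larger value.
C > Mg: relative to Mg, both the across-period and down-group shifts push C's first ionization energy up.
Cl > C: the two effects oppose for this pair; the across-period effect wins (1251 vs 1086 kJ/mol).
N > Cl: the two effects oppose for this pair; the down-group effect wins (1402 vs 1251 kJ/mol).
For reference (kJ/mol): C 1086, N 1402, Mg 738, Cl 1251, Ca 590, Cs 376.
So from lowest to highest: Cs < Ca < Mg < C < Cl < N.

Cs, Ca, Mg, C, Cl, N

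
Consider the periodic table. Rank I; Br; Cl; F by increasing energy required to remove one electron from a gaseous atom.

F is in period 2, group 17; Cl is in period 3, group 17; Br is in period 4, group 17; I is in period 5, group 17.
Across a period the outer electron is held more tightly (higher IE₁); down a group it sits in a higher shell, more shielded, and comes off more easily.
All are in group 17, so first ionization energy increases up the group.
So from lowest to highest: I < Br < Cl < F.

I, Br, Cl, F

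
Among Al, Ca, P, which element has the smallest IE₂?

Ca

After 1 electron has been removed, what remains? Al⁺ still has 2 valence electrons; Ca⁺ still has 1 valence electron; P⁺ still has 4 valence electrons.
All are still removing valence electrons, so compare the +1 ions as you would atoms: IE_2 generally rises across a period (higher Z_eff) and falls down a group (larger shell), subject to the usual subshell exceptions.
Valence configurations: Al⁺ [Ne]3s², Ca⁺ [Ar]4s¹, P⁺ [Ne]3s²3p².
Approximate IE_2 values (kJ/mol): Al 1817, Ca 1145, P 1907.
So the second ionization energies run Ca < Al < P.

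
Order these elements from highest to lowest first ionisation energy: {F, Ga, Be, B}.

F > Be > B > Ga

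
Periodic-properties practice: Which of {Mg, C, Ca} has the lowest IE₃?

C

After 2 electrons have been removed, what remains? Mg²⁺ is the bare [Ne] core; C²⁺ still has 2 valence electrons; Ca²⁺ is the bare [Ar] core.
Breaking into a closed-shell core is much more expensive than removing a leftover valence electron — Ca and Mg have the largest IE_3 here.
Tabulated IE_3 (kJ/mol): Mg 7733, C 4620, Ca 4912.
So the third ionization energies run C < Ca < Mg.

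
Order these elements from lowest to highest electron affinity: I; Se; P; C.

Adding an electron releases more energy for atoms nearer the top right (short of the noble gases).
A diagonal step moves right (one effect) and down (the opposite effect) at once.
C > P: period and group pull opposite ways; the down-group shift dominates (122 vs 72 kJ/mol).
Se > C: the two effects oppose for this pair; the across-period effect wins (195 vs 122 kJ/mol).
I > Se: the two effects oppose for this pair; the across-period effect wins (295 vs 195 kJ/mol).
Tabulated electron affinity (kJ/mol): C 122, P 72, Se 195, I 295.
So from lowest to highest: P < C < Se < I.

P < C < Se < I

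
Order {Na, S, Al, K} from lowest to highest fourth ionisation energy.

Consider each +3 ion: Na³⁺ is already 2 electrons into the core; S³⁺ still has 3 valence electrons; Al³⁺ is the bare [Ne] core; K³⁺ is already 2 electrons into the core.
Breaking into a closed-shell core is much more expensive than removing a leftover valence electron — K, Na and Al have the largest IE_4 here.
Tabulated IE_4 (kJ/mol): Na 9543, S 4556, Al 11577, K 5877.
Hence IE_4: S < K < Na < Al.

S, K, Na, Al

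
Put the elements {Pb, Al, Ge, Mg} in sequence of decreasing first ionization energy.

Mg is in period 3, group 2; Al is in period 3, group 13; Ge is in period 4, group 14; Pb is in period 6, group 14.
Across a period the outer electron is held more tightly (higher IE₁); down a group it sits in a higher shell, more shielded, and comes off more easily.
Here both period and group differ, so the two effects have to be weighed against each other.
Pb > Al: the two effects oppose for this pair; the across-period effect wins (716 vs 578 kJ/mol).
Mg > Pb: period and group pull opposite ways; the down-group shift dominates (738 vs 716 kJ/mol).
Ge > Mg: period and group pull opposite ways; the across-period shift dominates (762 vs 738 kJ/mol).
Note the exception: Mg has a higher first ionization energy than Al, contrary to the simple trend — Al's single 3p electron is easier to remove than one from Mg's filled 3s².
Approximate values (kJ/mol): Mg 738, Al 578, Ge 762, Pb 716.
So from highest to lowest: Ge > Mg > Pb > Al.

Ge, Mg, Pb, Al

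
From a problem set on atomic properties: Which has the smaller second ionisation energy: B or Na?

B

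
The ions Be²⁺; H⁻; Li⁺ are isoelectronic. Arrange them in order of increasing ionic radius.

Be²⁺ < Li⁺ < H⁻

All of these have 2 electrons, so size is governed by nuclear charge alone: the more protons, the stronger the pull on the same electron cloud, and the smaller the ion.
Nuclear charges: Be²⁺ (Z=4), Li⁺ (Z=3), H⁻ (Z=1).
Smallest to largest: Be²⁺ < Li⁺ < H⁻.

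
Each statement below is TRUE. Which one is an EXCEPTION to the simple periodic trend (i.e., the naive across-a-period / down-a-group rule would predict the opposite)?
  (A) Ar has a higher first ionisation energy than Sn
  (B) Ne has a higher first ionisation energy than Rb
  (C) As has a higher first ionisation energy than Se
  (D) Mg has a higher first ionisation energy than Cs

The general trend: first ionisation energy increases across a period and decreases down a group.
(A) Ar (period 3, group 18) vs Sn (period 5, group 14): the stated order agrees with the simple trend.
(B) Ne (period 2, group 18) vs Rb (period 5, group 1): the stated order agrees with the simple trend.
(C) As (period 4, group 15) vs Se (period 4, group 16): the stated order contradicts the simple trend.
(D) Mg (period 3, group 2) vs Cs (period 6, group 1): the stated order agrees with the simple trend.
The exception is (C): Se (4p⁴) ionizes more easily than half-filled As (4p³).

(C)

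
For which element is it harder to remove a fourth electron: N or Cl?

N

Consider each +3 ion: N³⁺ still has 2 valence electrons; Cl³⁺ still has 4 valence electrons.
All are still removing valence electrons, so compare the +3 ions as you would atoms: IE_4 generally rises across a period (higher Z_eff) and falls down a group (larger shell), subject to the usual subshell exceptions.
Valence configurations: N³⁺ [He]2s², Cl³⁺ [Ne]3s²3p².
The numbers (kJ/mol): N 7475, Cl 5159.
So the fourth ionization energies run Cl < N.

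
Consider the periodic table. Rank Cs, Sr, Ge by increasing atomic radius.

Ge < Sr < Cs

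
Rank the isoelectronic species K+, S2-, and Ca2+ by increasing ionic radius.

All of these have 18 electrons, so size is governed by nuclear charge alone: the more protons, the stronger the pull on the same electron cloud, and the smaller the ion.
Nuclear charges: Ca2+ (Z=20), K+ (Z=19), S2- (Z=16).
Smallest to largest: Ca2+ < K+ < S2-.

Ca2+ < K+ < S2-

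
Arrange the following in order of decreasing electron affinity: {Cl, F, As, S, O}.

O is in period 2, group 16; F is in period 2, group 17; S is in period 3, group 16; Cl is in period 3, group 17; As is in period 4, group 15.
Adding an electron releases more energy for atoms nearer the top right (short of the noble gases).
These span different periods and groups, so the two trends combine.
O > As: relative to As, both the across-period and down-group shifts push O's electron affinity up.
S > O: this pair runs against the simple trend — see the exception note.
F > S: both effects reinforce here, so F is clearly the higher of the two.
Cl > F: this pair runs against the simple trend — see the exception note.
Note the exception: S has a higher electron affinity than O, contrary to the simple trend — the compact 2p subshell of O repels the added electron more than S's larger 3p does.
Note the exception: Cl has a higher electron affinity than F, contrary to the simple trend — F's small 2p subshell makes the incoming electron feel strong e⁻–e⁻ repulsion, so Cl actually releases more energy on gaining an electron.
For reference (kJ/mol): O 141, F 328, S 200, Cl 349, As 78.
So from highest to lowest: Cl > F > S > O > As.

Cl > F > S > O > As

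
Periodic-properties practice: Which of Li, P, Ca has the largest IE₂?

Li

The second ionization energy removes an electron from the +1 ion. For each element: Li⁺ is the bare [He] core; P⁺ still has 4 valence electrons; Ca⁺ still has 1 valence electron.
Core electrons are held far more tightly than valence electrons, so Li tops the IE_2 order.
Valence configurations: P⁺ [Ne]3s²3p², Ca⁺ [Ar]4s¹.
The numbers (kJ/mol): Li 7298, P 1907, Ca 1145.
Hence IE_2: Ca < P < Li.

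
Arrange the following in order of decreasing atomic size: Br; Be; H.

H is in period 1, group 1; Be is in period 2, group 2; Br is in period 4, group 17.
Moving right in a period, electrons are added to the same shell under a stronger nuclear pull, so atoms get smaller; moving down, a new shell is opened and atoms get larger.
Neither a single period nor a single group — weigh both effects.
Be > H: the two effects oppose for this pair; the down-group effect wins (102 vs 32 pm).
Br > Be: period and group pull opposite ways; the down-group shift dominates (114 vs 102 pm).
Tabulated atomic radius (pm): H 32, Be 102, Br 114.
So from largest to smallest: Br > Be > H.

Br > Be > H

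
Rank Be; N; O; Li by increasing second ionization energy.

After 1 electron has been removed, what remains? Be⁺ still has 1 valence electron; N⁺ still has 4 valence electrons; O⁺ still has 5 valence electrons; Li⁺ is the bare [He] core.
Breaking into a closed-shell core is much more expensive than removing a leftover valence electron — Li has the largest IE_2 here.
Valence configurations: Be⁺ [He]2s¹, N⁺ [He]2s²2p², O⁺ [He]2s²2p³.
The numbers (kJ/mol): Be 1757, N 2856, O 3388, Li 7298.
Overall IE_2 order: Be < N < O < Li.

Be < N < O < Li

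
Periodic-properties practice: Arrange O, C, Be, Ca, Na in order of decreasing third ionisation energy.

Be, Na, O, Ca, C

After 2 electrons have been removed, what remains? O²⁺ still has 4 valence electrons; C²⁺ still has 2 valence electrons; Be²⁺ is the bare [He] core; Ca²⁺ is the bare [Ar] core; Na²⁺ is already 1 electron into the core.
Usually core removal costs more than valence removal, but here the competition is close: a tightly held n=2 valence electron can cost more to remove than an n=3 core electron, so the actual values have to decide it.
Valence configurations: O²⁺ [He]2s²2p², C²⁺ [He]2s².
Tabulated IE_3 (kJ/mol): O 5300, C 4620, Be 14849, Ca 4912, Na 6910.
Putting it together, IE_3: C < Ca < O < Na < Be.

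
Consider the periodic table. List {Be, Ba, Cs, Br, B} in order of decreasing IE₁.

Br > Be > B > Ba > Cs

Be is in period 2, group 2; B is in period 2, group 13; Br is in period 4, group 17; Cs is in period 6, group 1; Ba is in period 6, group 2.
Across a period the outer electron is held more tightly (higher IE₁); down a group it sits in a higher shell, more shielded, and comes off more easily.
These span different periods and groups, so the two trends combine.
Ba > Cs: both are in period 6; the period trend gives Ba the larger value.
B > Ba: relative to Ba, both the across-period and down-group shifts push B's first ionization energy up.
Be > B: this pair runs against the simple trend — see the exception note.
Br > Be: period and group pull opposite ways; the across-period shift dominates (1140 vs 900 kJ/mol).
Note the exception: Be has a higher first ionization energy than B, contrary to the simple trend — removing B's lone 2p electron is easier than breaking Be's filled 2s².
Approximate values (kJ/mol): Be 900, B 801, Br 1140, Cs 376, Ba 503.
So from highest to lowest: Br > Be > B > Ba > Cs.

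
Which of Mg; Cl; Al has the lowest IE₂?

Mg

Consider each +1 ion: Mg⁺ still has 1 valence electron; Cl⁺ still has 6 valence electrons; Al⁺ still has 2 valence electrons.
All are still removing valence electrons, so compare the +1 ions as you would atoms: IE_2 generally rises across a period (higher Z_eff) and falls down a group (larger shell), subject to the usual subshell exceptions.
Valence configurations: Mg⁺ [Ne]3s¹, Cl⁺ [Ne]3s²3p⁴, Al⁺ [Ne]3s².
Approximate IE_2 values (kJ/mol): Mg 1451, Cl 2298, Al 1817.
Hence IE_2: Mg < Al < Cl.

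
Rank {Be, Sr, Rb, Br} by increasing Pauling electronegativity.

Be is in period 2, group 2; Br is in period 4, group 17; Rb is in period 5, group 1; Sr is in period 5, group 2.
Atoms toward the upper right of the periodic table pull bonding electrons most strongly.
Neither a single period nor a single group — weigh both effects.
Sr > Rb: Sr lies to the right of Rb in period 5, so the across-period effect alone puts Sr higher.
Be > Sr: they share group 2; the group trend gives Be the larger value.
Br > Be: the two effects oppose for this pair; the across-period effect wins (2.96 vs 1.57).
Approximate values (Pauling): Be 1.57, Br 2.96, Rb 0.82, Sr 0.95.
So from lowest to highest: Rb < Sr < Be < Br.

Rb < Sr < Be < Br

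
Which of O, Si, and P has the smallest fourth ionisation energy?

Si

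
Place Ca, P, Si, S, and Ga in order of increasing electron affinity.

Adding an electron releases more energy for atoms nearer the top right (short of the noble gases).
Neither a single period nor a single group — weigh both effects.
Ga > Ca: both are in period 4; the period trend gives Ga the larger value.
P > Ga: both effects reinforce here, so P is clearly the higher of the two.
Si > P: this pair runs against the simple trend — see the exception note.
S > Si: both are in period 3; the period trend gives S the larger value.
Note the exception: Si has a higher electron affinity than P, contrary to the simple trend — adding an electron to P's half-filled 3p³ is unfavourable, so Si (3p²) has the more exothermic EA.
Approximate values (kJ/mol): Si 134, P 72, S 200, Ca 2, Ga 29.
So from lowest to highest: Ca < Ga < P < Si < S.

Ca < Ga < P < Si < S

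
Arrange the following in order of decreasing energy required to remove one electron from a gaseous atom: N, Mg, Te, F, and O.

F > N > O > Te > Mg

N is in period 2, group 15; O is in period 2, group 16; F is in period 2, group 17; Mg is in period 3, group 2; Te is in period 5, group 16.
Removing the outermost electron gets harder across a period and easier down a group.
Neither a single period nor a single group — weigh both effects.
Te > Mg: the two effects oppose for this pair; the across-period effect wins (869 vs 738 kJ/mol).
O > Te: O sits above Te in group 16, so the down-group effect alone puts O higher.
N > O: this pair runs against the simple trend — see the exception note.
F > N: both are in period 2; the period trend gives F the larger value.
Note the exception: N has a higher first ionization energy than O, contrary to the simple trend — pairing an electron in O's 2p⁴ costs repulsion energy, so O ionizes more easily than half-filled N (2p³).
Approximate values (kJ/mol): N 1402, O 1314, F 1681, Mg 738, Te 869.
So from highest to lowest: F > N > O > Te > Mg.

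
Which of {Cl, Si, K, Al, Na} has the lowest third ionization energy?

After 2 electrons have been removed, what remains? Cl²⁺ still has 5 valence electrons; Si²⁺ still has 2 valence electrons; K²⁺ is already 1 electron into the core; Al²⁺ still has 1 valence electron; Na²⁺ is already 1 electron into the core.
Core electrons are held far more tightly than valence electrons, so K and Na top the IE_3 order.
Valence configurations: Cl²⁺ [Ne]3s²3p³, Si²⁺ [Ne]3s², Al²⁺ [Ne]3s¹.
Approximate IE_3 values (kJ/mol): Cl 3822, Si 3232, K 4420, Al 2745, Na 6910.
Hence IE_3: Al < Si < Cl < K < Na.

Al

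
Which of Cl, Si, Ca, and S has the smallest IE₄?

Si

IE_4 is the cost of taking one more electron from the +3 cation: Cl³⁺ still has 4 valence electrons; Si³⁺ still has 1 valence electron; Ca³⁺ is already 1 electron into the core; S³⁺ still has 3 valence electrons.
Breaking into a closed-shell core is much more expensive than removing a leftover valence electron — Ca has the largest IE_4 here.
Valence configurations: Cl³⁺ [Ne]3s²3p², Si³⁺ [Ne]3s¹, S³⁺ [Ne]3s²3p¹.
Approximate IE_4 values (kJ/mol): Cl 5159, Si 4356, Ca 6491, S 4556.
Overall IE_4 order: Si < S < Cl < Ca.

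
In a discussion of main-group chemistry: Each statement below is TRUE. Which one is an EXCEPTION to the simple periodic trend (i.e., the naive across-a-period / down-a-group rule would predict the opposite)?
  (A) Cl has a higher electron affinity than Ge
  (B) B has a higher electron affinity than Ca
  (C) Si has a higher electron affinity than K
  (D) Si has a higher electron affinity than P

(D)

The general trend: electron affinity increases across a period and decreases down a group.
(A) Cl (period 3, group 17) vs Ge (period 4, group 14): the stated order agrees with the simple trend.
(B) B (period 2, group 13) vs Ca (period 4, group 2): the stated order agrees with the simple trend.
(C) Si (period 3, group 14) vs K (period 4, group 1): the stated order agrees with the simple trend.
(D) Si (period 3, group 14) vs P (period 3, group 15): the stated order contradicts the simple trend.
The exception is (D): adding an electron to P's half-filled 3p³ is unfavourable, so Si (3p²) has the more exothermic EA.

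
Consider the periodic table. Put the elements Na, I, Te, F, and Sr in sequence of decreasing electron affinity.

F is in period 2, group 17; Na is in period 3, group 1; Sr is in period 5, group 2; Te is in period 5, group 16; I is in period 5, group 17.
Atoms with high Z_eff and room in the valence shell (especially the halogens) have the most exothermic electron affinities.
These span different periods and groups, so the two trends combine.
Na > Sr: period and group pull opposite ways; the down-group shift dominates (53 vs 5 kJ/mol).
Te > Na: period and group pull opposite ways; the across-period shift dominates (190 vs 53 kJ/mol).
I > Te: both are in period 5; the period trend gives I the larger value.
F > I: F sits above I in group 17, so the down-group effect alone puts F higher.
Approximate values (kJ/mol): F 328, Na 53, Sr 5, Te 190, I 295.
So from highest to lowest: F > I > Te > Na > Sr.

F, I, Te, Na, Sr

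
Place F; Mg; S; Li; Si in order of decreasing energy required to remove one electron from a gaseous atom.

F > S > Si > Mg > Li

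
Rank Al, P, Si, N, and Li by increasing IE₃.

Al < P < Si < N < Li

After 2 electrons have been removed, what remains? Al²⁺ still has 1 valence electron; P²⁺ still has 3 valence electrons; Si²⁺ still has 2 valence electrons; N²⁺ still has 3 valence electrons; Li²⁺ is already 1 electron into the core.
Breaking into a closed-shell core is much more expensive than removing a leftover valence electron — Li has the largest IE_3 here.
Valence configurations: Al²⁺ [Ne]3s¹, P²⁺ [Ne]3s²3p¹, Si²⁺ [Ne]3s², N²⁺ [He]2s²2p¹.
P²⁺ loses a lone 3p electron whereas Si²⁺ must break into a filled 3s² pair, so IE_3(Si) > IE_3(P) even though P has the higher nuclear charge.
The numbers (kJ/mol): Al 2745, P 2914, Si 3232, N 4578, Li 11815.
So the third ionization energies run Al < P < Si < N < Li.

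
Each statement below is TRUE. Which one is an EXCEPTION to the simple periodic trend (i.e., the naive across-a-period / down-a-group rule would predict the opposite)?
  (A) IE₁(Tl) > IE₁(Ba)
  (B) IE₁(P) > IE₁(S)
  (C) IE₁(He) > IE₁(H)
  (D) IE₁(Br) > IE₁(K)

(B)

The general trend: first ionisation energy increases across a period and decreases down a group.
(A) Tl (period 6, group 13) vs Ba (period 6, group 2): the stated order agrees with the simple trend.
(B) P (period 3, group 15) vs S (period 3, group 16): the stated order contradicts the simple trend.
(C) He (period 1, group 18) vs H (period 1, group 1): the stated order agrees with the simple trend.
(D) Br (period 4, group 17) vs K (period 4, group 1): the stated order agrees with the simple trend.
The exception is (B): S (3p⁴) ionizes more easily than half-filled P (3p³) because the paired 3p electron in S is pushed out by e⁻–e⁻ repulsion.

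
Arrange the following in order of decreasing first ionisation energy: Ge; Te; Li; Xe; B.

Li is in period 2, group 1; B is in period 2, group 13; Ge is in period 4, group 14; Te is in period 5, group 16; Xe is in period 5, group 18.
First ionization energy rises across a period (greater Z_eff holds electrons more tightly) and falls down a group (valence electrons are farther from the nucleus).
These span different periods and groups, so the two trends combine.
Ge > Li: period and group pull opposite ways; the across-period shift dominates (762 vs 520 kJ/mol).
B > Ge: period and group pull opposite ways; the down-group shift dominates (801 vs 762 kJ/mol).
Te > B: the two effects oppose for this pair; the across-period effect wins (869 vs 801 kJ/mol).
Xe > Te: Xe lies to the right of Te in period 5, so the across-period effect alone puts Xe higher.
Tabulated first ionization energy (kJ/mol): Li 520, B 801, Ge 762, Te 869, Xe 1170.
So from highest to lowest: Xe > Te > B > Ge > Li.

Xe > Te > B > Ge > Li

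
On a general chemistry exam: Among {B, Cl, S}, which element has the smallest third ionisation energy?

S

After 2 electrons have been removed, what remains? B²⁺ still has 1 valence electron; Cl²⁺ still has 5 valence electrons; S²⁺ still has 4 valence electrons.
All are still removing valence electrons, so compare the +2 ions as you would atoms: IE_3 generally rises across a period (higher Z_eff) and falls down a group (larger shell), subject to the usual subshell exceptions.
Valence configurations: B²⁺ [He]2s¹, Cl²⁺ [Ne]3s²3p³, S²⁺ [Ne]3s²3p².
Tabulated IE_3 (kJ/mol): B 3660, Cl 3822, S 3357.
So the third ionization energies run S < B < Cl.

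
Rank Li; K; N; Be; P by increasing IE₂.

Be < P < N < K < Li

Consider each +1 ion: Li⁺ is the bare [He] core; K⁺ is the bare [Ar] core; N⁺ still has 4 valence electrons; Be⁺ still has 1 valence electron; P⁺ still has 4 valence electrons.
Pulling an electron out of a noble-gas core costs far more than removing a remaining valence electron, so K and Li sit at the high end of IE_2.
Valence configurations: N⁺ [He]2s²2p², Be⁺ [He]2s¹, P⁺ [Ne]3s²3p².
The numbers (kJ/mol): Li 7298, K 3052, N 2856, Be 1757, P 1907.
Overall IE_2 order: Be < P < N < K < Li.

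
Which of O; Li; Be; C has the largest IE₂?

Li

IE_2 is the cost of taking one more electron from the +1 cation: O⁺ still has 5 valence electrons; Li⁺ is the bare [He] core; Be⁺ still has 1 valence electron; C⁺ still has 3 valence electrons.
Pulling an electron out of a noble-gas core costs far more than removing a remaining valence electron, so Li sits at the high end of IE_2.
Valence configurations: O⁺ [He]2s²2p³, Be⁺ [He]2s¹, C⁺ [He]2s²2p¹.
Approximate IE_2 values (kJ/mol): O 3388, Li 7298, Be 1757, C 2353.
Overall IE_2 order: Be < C < O < Li.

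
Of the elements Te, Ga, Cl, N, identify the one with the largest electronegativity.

Cl

N is in period 2, group 15; Cl is in period 3, group 17; Ga is in period 4, group 13; Te is in period 5, group 16.
Atoms toward the upper right of the periodic table pull bonding electrons most strongly.
These span different periods and groups, so the two trends combine.
Te > Ga: period and group pull opposite ways; the across-period shift dominates (2.10 vs 1.81).
N > Te: the two effects oppose for this pair; the down-group effect wins (3.04 vs 2.10).
Cl > N: the two effects oppose for this pair; the across-period effect wins (3.16 vs 3.04).
For reference (Pauling): N 3.04, Cl 3.16, Ga 1.81, Te 2.10.
The largest electronegativity among these belongs to Cl.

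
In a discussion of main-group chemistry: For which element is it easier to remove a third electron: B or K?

After 2 electrons have been removed, what remains? B²⁺ still has 1 valence electron; K²⁺ is already 1 electron into the core.
Breaking into a closed-shell core is much more expensive than removing a leftover valence electron — K has the largest IE_3 here.
The numbers (kJ/mol): B 3660, K 4420.
Overall IE_3 order: B < K.

B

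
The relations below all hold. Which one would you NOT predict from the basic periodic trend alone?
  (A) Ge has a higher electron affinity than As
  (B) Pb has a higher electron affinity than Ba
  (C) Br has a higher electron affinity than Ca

The general trend: electron affinity increases across a period and decreases down a group.
(A) Ge (period 4, group 14) vs As (period 4, group 15): the stated order contradicts the simple trend.
(B) Pb (period 6, group 14) vs Ba (period 6, group 2): the stated order agrees with the simple trend.
(C) Br (period 4, group 17) vs Ca (period 4, group 2): the stated order agrees with the simple trend.
The exception is (A): adding an electron to As's half-filled 4p³ is unfavourable, so Ge (4p²) has the more exothermic EA.

(A)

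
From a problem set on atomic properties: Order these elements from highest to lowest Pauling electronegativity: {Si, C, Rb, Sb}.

C > Sb > Si > Rb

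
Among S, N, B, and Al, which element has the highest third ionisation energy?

N

Consider each +2 ion: S²⁺ still has 4 valence electrons; N²⁺ still has 3 valence electrons; B²⁺ still has 1 valence electron; Al²⁺ still has 1 valence electron.
All are still removing valence electrons, so compare the +2 ions as you would atoms: IE_3 generally rises across a period (higher Z_eff) and falls down a group (larger shell), subject to the usual subshell exceptions.
Valence configurations: S²⁺ [Ne]3s²3p², N²⁺ [He]2s²2p¹, B²⁺ [He]2s¹, Al²⁺ [Ne]3s¹.
The numbers (kJ/mol): S 3357, N 4578, B 3660, Al 2745.
Overall IE_3 order: Al < S < B < N.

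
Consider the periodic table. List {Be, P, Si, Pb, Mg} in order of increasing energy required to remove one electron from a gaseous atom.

Pb, Mg, Si, Be, P

Be is in period 2, group 2; Mg is in period 3, group 2; Si is in period 3, group 14; P is in period 3, group 15; Pb is in period 6, group 14.
First ionization energy rises across a period (greater Z_eff holds electrons more tightly) and falls down a group (valence electrons are farther from the nucleus).
Neither a single period nor a single group — weigh both effects.
Mg > Pb: period and group pull opposite ways; the down-group shift dominates (738 vs 716 kJ/mol).
Si > Mg: both are in period 3; the period trend gives Si the larger value.
Be > Si: the two effects oppose for this pair; the down-group effect wins (900 vs 786 kJ/mol).
P > Be: period and group pull opposite ways; the across-period shift dominates (1012 vs 900 kJ/mol).
For reference (kJ/mol): Be 900, Mg 738, Si 786, P 1012, Pb 716.
So from lowest to highest: Pb < Mg < Si < Be < P.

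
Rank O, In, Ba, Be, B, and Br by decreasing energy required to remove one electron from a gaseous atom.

O, Br, Be, B, In, Ba

Be is in period 2, group 2; B is in period 2, group 13; O is in period 2, group 16; Br is in period 4, group 17; In is in period 5, group 13; Ba is in period 6, group 2.
First ionization energy rises across a period (greater Z_eff holds electrons more tightly) and falls down a group (valence electrons are farther from the nucleus).
Here both period and group differ, so the two effects have to be weighed against each other.
In > Ba: relative to Ba, both the across-period and down-group shifts push In's first ionization energy up.
B > In: they share group 13; the group trend gives B the larger value.
Be > B: this pair runs against the simple trend — see the exception note.
Br > Be: the two effects oppose for this pair; the across-period effect wins (1140 vs 900 kJ/mol).
O > Br: the two effects oppose for this pair; the down-group effect wins (1314 vs 1140 kJ/mol).
Note the exception: Be has a higher first ionization energy than B, contrary to the simple trend — removing B's lone 2p electron is easier than breaking Be's filled 2s².
Approximate values (kJ/mol): Be 900, B 801, O 1314, Br 1140, In 558, Ba 503.
So from highest to lowest: O > Br > Be > B > In > Ba.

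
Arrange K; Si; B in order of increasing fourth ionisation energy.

Si < K < B

IE_4 is the cost of taking one more electron from the +3 cation: K³⁺ is already 2 electrons into the core; Si³⁺ still has 1 valence electron; B³⁺ is the bare [He] core.
Core electrons are held far more tightly than valence electrons, so K and B top the IE_4 order.
Tabulated IE_4 (kJ/mol): K 5877, Si 4356, B 25026.
Overall IE_4 order: Si < K < B.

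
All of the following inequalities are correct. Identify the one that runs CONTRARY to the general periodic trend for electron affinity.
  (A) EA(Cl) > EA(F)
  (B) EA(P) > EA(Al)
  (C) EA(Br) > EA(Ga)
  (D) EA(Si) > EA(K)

(A)

The general trend: electron affinity increases across a period and decreases down a group.
(A) Cl (period 3, group 17) vs F (period 2, group 17): the stated order contradicts the simple trend.
(B) P (period 3, group 15) vs Al (period 3, group 13): the stated order agrees with the simple trend.
(C) Br (period 4, group 17) vs Ga (period 4, group 13): the stated order agrees with the simple trend.
(D) Si (period 3, group 14) vs K (period 4, group 1): the stated order agrees with the simple trend.
The exception is (A): F's small 2p subshell makes the incoming electron feel strong e⁻–e⁻ repulsion, so Cl actually releases more energy on gaining an electron.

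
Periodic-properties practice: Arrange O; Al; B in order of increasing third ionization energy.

Al, B, O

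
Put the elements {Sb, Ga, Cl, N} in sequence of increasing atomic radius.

N, Cl, Ga, Sb

N is in period 2, group 15; Cl is in period 3, group 17; Ga is in period 4, group 13; Sb is in period 5, group 15.
Radius decreases left→right (rising Z_eff, same n) and increases top→bottom (higher n).
Here both period and group differ, so the two effects have to be weighed against each other.
Cl > N: the two effects oppose for this pair; the down-group effect wins (99 vs 71 pm).
Ga > Cl: both effects reinforce here, so Ga is clearly the larger of the two.
Sb > Ga: period and group pull opposite ways; the down-group shift dominates (140 vs 124 pm).
For reference (pm): N 71, Cl 99, Ga 124, Sb 140.
So from smallest to largest: N < Cl < Ga < Sb.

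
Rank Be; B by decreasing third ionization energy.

The third ionization energy removes an electron from the +2 ion. For each element: Be²⁺ is the bare [He] core; B²⁺ still has 1 valence electron.
Core electrons are held far more tightly than valence electrons, so Be tops the IE_3 order.
Tabulated IE_3 (kJ/mol): Be 14849, B 3660.
Putting it together, IE_3: B < Be.

Be > B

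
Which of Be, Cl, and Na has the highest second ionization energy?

Consider each +1 ion: Be⁺ still has 1 valence electron; Cl⁺ still has 6 valence electrons; Na⁺ is the bare [Ne] core.
Breaking into a closed-shell core is much more expensive than removing a leftover valence electron — Na has the largest IE_2 here.
Valence configurations: Be⁺ [He]2s¹, Cl⁺ [Ne]3s²3p⁴.
Tabulated IE_2 (kJ/mol): Be 1757, Cl 2298, Na 4562.
Putting it together, IE_2: Be < Cl < Na.

Na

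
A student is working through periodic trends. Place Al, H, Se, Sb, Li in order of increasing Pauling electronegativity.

H is in period 1, group 1; Li is in period 2, group 1; Al is in period 3, group 13; Se is in period 4, group 16; Sb is in period 5, group 15.
Electronegativity increases across a period and decreases down a group, tracking effective nuclear charge and atomic size.
These span different periods and groups, so the two trends combine.
Al > Li: period and group pull opposite ways; the across-period shift dominates (1.61 vs 0.98).
Sb > Al: period and group pull opposite ways; the across-period shift dominates (2.05 vs 1.61).
H > Sb: the two effects oppose for this pair; the down-group effect wins (2.20 vs 2.05).
Se > H: the two effects oppose for this pair; the across-period effect wins (2.55 vs 2.20).
Approximate values (Pauling): H 2.20, Li 0.98, Al 1.61, Se 2.55, Sb 2.05.
So from lowest to highest: Li < Al < Sb < H < Se.

Li, Al, Sb, H, Se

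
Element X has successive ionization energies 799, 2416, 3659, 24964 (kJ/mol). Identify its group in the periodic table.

Group 13

Look for the largest jump between consecutive ionization energies: IE4/IE3 ≈ 6.8, far larger than any earlier ratio.
That jump marks the point where a core electron is being removed. So the atom has 3 valence electrons.
A main-group element with 3 valence electrons is in group 13.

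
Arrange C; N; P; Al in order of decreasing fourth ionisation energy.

The fourth ionization energy removes an electron from the +3 ion. For each element: C³⁺ still has 1 valence electron; N³⁺ still has 2 valence electrons; P³⁺ still has 2 valence electrons; Al³⁺ is the bare [Ne] core.
Core electrons are held far more tightly than valence electrons, so Al tops the IE_4 order.
Valence configurations: C³⁺ [He]2s¹, N³⁺ [He]2s², P³⁺ [Ne]3s².
Approximate IE_4 values (kJ/mol): C 6223, N 7475, P 4964, Al 11577.
Hence IE_4: P < C < N < Al.

Al > N > C > P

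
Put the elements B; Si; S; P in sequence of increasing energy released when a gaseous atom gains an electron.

Electron affinity generally becomes more exothermic across a period toward the halogens and less exothermic down a group.
Neither a single period nor a single group — weigh both effects.
P > B: the two effects oppose for this pair; the across-period effect wins (72 vs 27 kJ/mol).
Si > P: this pair runs against the simple trend — see the exception note.
S > Si: S lies to the right of Si in period 3, so the across-period effect alone puts S higher.
Note the exception: Si has a higher electron affinity than P, contrary to the simple trend — adding an electron to P's half-filled 3p³ is unfavourable, so Si (3p²) has the more exothermic EA.
Tabulated electron affinity (kJ/mol): B 27, Si 134, P 72, S 200.
So from lowest to highest: B < P < Si < S.

B < P < Si < S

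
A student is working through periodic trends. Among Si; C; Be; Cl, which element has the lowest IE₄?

Si

After 3 electrons have been removed, what remains? Si³⁺ still has 1 valence electron; C³⁺ still has 1 valence electron; Be³⁺ is already 1 electron into the core; Cl³⁺ still has 4 valence electrons.
Core electrons are held far more tightly than valence electrons, so Be tops the IE_4 order.
Valence configurations: Si³⁺ [Ne]3s¹, C³⁺ [He]2s¹, Cl³⁺ [Ne]3s²3p².
Approximate IE_4 values (kJ/mol): Si 4356, C 6223, Be 21007, Cl 5159.
Overall IE_4 order: Si < Cl < C < Be.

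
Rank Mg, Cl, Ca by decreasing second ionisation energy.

IE_2 is the cost of taking one more electron from the +1 cation: Mg⁺ still has 1 valence electron; Cl⁺ still has 6 valence electrons; Ca⁺ still has 1 valence electron.
All are still removing valence electrons, so compare the +1 ions as you would atoms: IE_2 generally rises across a period (higher Z_eff) and falls down a group (larger shell), subject to the usual subshell exceptions.
Valence configurations: Mg⁺ [Ne]3s¹, Cl⁺ [Ne]3s²3p⁴, Ca⁺ [Ar]4s¹.
The numbers (kJ/mol): Mg 1451, Cl 2298, Ca 1145.
Hence IE_2: Ca < Mg < Cl.

Cl > Mg > Ca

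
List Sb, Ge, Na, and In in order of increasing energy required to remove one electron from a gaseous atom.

Na < In < Ge < Sb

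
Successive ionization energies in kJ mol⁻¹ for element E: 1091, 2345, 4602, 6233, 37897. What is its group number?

Group 14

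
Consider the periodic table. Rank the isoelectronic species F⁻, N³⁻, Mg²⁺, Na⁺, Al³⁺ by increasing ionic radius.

Al³⁺, Mg²⁺, Na⁺, F⁻, N³⁻

All of these have 10 electrons, so size is governed by nuclear charge alone: the more protons, the stronger the pull on the same electron cloud, and the smaller the ion.
Nuclear charges: Al³⁺ (Z=13), Mg²⁺ (Z=12), Na⁺ (Z=11), F⁻ (Z=9), N³⁻ (Z=7).
Smallest to largest: Al³⁺ < Mg²⁺ < Na⁺ < F⁻ < N³⁻.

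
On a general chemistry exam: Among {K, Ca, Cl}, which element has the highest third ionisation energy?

Ca

Consider each +2 ion: K²⁺ is already 1 electron into the core; Ca²⁺ is the bare [Ar] core; Cl²⁺ still has 5 valence electrons.
Pulling an electron out of a noble-gas core costs far more than removing a remaining valence electron, so K and Ca sit at the high end of IE_3.
Approximate IE_3 values (kJ/mol): K 4420, Ca 4912, Cl 3822.
Putting it together, IE_3: Cl < K < Ca.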